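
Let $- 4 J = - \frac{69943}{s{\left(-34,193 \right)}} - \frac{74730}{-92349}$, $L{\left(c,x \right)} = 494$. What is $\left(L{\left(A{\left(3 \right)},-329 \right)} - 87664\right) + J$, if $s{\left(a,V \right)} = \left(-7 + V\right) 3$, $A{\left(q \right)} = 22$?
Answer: $- \frac{64377496967}{738792} \approx -87139.0$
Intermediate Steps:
$s{\left(a,V \right)} = -21 + 3 V$
$J = \frac{23001673}{738792}$ ($J = - \frac{- \frac{69943}{-21 + 3 \cdot 193} - \frac{74730}{-92349}}{4} = - \frac{- \frac{69943}{-21 + 579} - - \frac{24910}{30783}}{4} = - \frac{- \frac{69943}{558} + \frac{24910}{30783}}{4} = \left(- \frac{1}{4}\right) \left(- \frac{23001673}{184698}\right) = \frac{23001673}{738792} \approx 31.134$)
$\left(L{\left(A{\left(3 \right)},-329 \right)} - 87664\right) + J = \left(494 - 87664\right) + \frac{23001673}{738792} = -87170 + \frac{23001673}{738792} = - \frac{64377496967}{738792}$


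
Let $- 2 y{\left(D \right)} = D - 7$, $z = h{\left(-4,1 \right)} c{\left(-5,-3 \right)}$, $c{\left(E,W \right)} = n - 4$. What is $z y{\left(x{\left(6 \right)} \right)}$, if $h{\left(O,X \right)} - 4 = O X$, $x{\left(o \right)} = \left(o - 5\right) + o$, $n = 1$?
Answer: $0$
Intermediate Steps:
$x{\left(o \right)} = -5 + 2 o$ ($x{\left(o \right)} = \left(-5 + o\right) + o = -5 + 2 o$)
$h{\left(O,X \right)} = 4 + O X$
$c{\left(E,W \right)} = -3$ ($c{\left(E,W \right)} = 1 - 4 = -3$)
$z = 0$ ($z = \left(4 - 4\right) \left(-3\right) = 0 \left(-3\right) = 0$)
$y{\left(D \right)} = \frac{7}{2} - \frac{D}{2}$ ($y{\left(D \right)} = - \frac{D - 7}{2} = - \frac{-7 + D}{2} = \frac{7}{2} - \frac{D}{2}$)
$z y{\left(x{\left(6 \right)} \right)} = 0 \left(\frac{7}{2} - \frac{-5 + 2 \cdot 6}{2}\right) = 0 \left(\frac{7}{2} - \frac{-5 + 12}{2}\right) = 0 \left(\frac{7}{2} - \frac{7}{2}\right) = 0 \cdot 0 = 0$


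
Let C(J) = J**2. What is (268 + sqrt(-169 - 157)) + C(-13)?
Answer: 437 + I*sqrt(326) ≈ 437.0 + 18.055*I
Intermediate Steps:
(268 + sqrt(-169 - 157)) + C(-13) = (268 + sqrt(-169 - 157)) + (-13)**2 = (268 + sqrt(-326)) + 169 = (268 + I*sqrt(326)) + 169 = 437 + I*sqrt(326)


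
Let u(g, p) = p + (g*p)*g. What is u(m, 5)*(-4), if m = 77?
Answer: -118600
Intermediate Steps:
u(g, p) = p + p*g**2
u(m, 5)*(-4) = (5*(1 + 77**2))*(-4) = (5*(1 + 5929))*(-4) = (5*5930)*(-4) = 29650*(-4) = -118600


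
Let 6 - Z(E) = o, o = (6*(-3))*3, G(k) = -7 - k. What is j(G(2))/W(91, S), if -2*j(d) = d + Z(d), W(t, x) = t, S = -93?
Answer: -51/182 ≈ -0.28022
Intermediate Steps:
o = -54 (o = -18*3 = -54)
Z(E) = 60 (Z(E) = 6 - 1*(-54) = 6 + 54 = 60)
j(d) = -30 - d/2 (j(d) = -(d + 60)/2 = -(60 + d)/2 = -30 - d/2)
j(G(2))/W(91, S) = (-30 - (-7 - 1*2)/2)/91 = (-30 - (-7 - 2)/2)*(1/91) = (-30 - 1/2*(-9))*(1/91) = (-30 + 9/2)*(1/91) = -51/2*1/91 = -51/182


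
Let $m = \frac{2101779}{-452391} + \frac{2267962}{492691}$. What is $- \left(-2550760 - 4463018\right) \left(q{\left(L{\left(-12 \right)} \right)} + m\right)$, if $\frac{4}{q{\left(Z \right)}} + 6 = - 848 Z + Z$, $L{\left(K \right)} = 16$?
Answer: $- \frac{151954475156263829250}{503654785324333} \approx -3.017 \cdot 10^{5}$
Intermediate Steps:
$q{\left(Z \right)} = \frac{4}{-6 - 847 Z}$ ($q{\left(Z \right)} = \frac{4}{-6 + \left(- 848 Z + Z\right)} = \frac{4}{-6 - 847 Z}$)
$m = - \frac{3174000049}{74296324727}$ ($m = 2101779 \left(- \frac{1}{452391}\right) + 2267962 \cdot \frac{1}{492691} = - \frac{700593}{150797} + \frac{2267962}{492691} = - \frac{3174000049}{74296324727} \approx -0.042721$)
$- \left(-2550760 - 4463018\right) \left(q{\left(L{\left(-12 \right)} \right)} + m\right) = - \left(-2550760 - 4463018\right) \left(- \frac{4}{6 + 847 \cdot 16} - \frac{3174000049}{74296324727}\right) = - \left(-7013778\right) \left(- \frac{4}{6 + 13552} - \frac{3174000049}{74296324727}\right) = - \left(-7013778\right) \left(- \frac{4}{13558} - \frac{3174000049}{74296324727}\right) = - \left(-7013778\right) \left(\left(-4\right) \frac{1}{13558} - \frac{3174000049}{74296324727}\right) = - \left(-7013778\right) \left(- \frac{2}{6779} - \frac{3174000049}{74296324727}\right) = - \frac{\left(-7013778\right) \left(-21665138981625\right)}{503654785324333} = \left(-1\right) \frac{151954475156263829250}{503654785324333} = - \frac{151954475156263829250}{503654785324333}$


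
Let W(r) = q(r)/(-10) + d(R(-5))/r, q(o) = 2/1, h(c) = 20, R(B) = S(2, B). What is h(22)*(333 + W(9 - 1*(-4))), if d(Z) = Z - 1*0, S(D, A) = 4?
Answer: 86608/13 ≈ 6662.2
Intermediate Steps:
R(B) = 4
d(Z) = Z (d(Z) = Z + 0 = Z)
q(o) = 2 (q(o) = 2*1 = 2)
W(r) = -1/5 + 4/r (W(r) = 2/(-10) + 4/r = 2*(-1/10) + 4/r = -1/5 + 4/r)
h(22)*(333 + W(9 - 1*(-4))) = 20*(333 + (20 - (9 - 1*(-4)))/(5*(9 - 1*(-4)))) = 20*(333 + (20 - (9 + 4))/(5*(9 + 4))) = 20*(333 + (1/5)*(20 - 1*13)/13) = 20*(333 + (1/5)*(1/13)*(20 - 13)) = 20*(333 + (1/5)*(1/13)*7) = 20*(333 + 7/65) = 20*(21652/65) = 86608/13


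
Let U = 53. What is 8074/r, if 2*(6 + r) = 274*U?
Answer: 8074/7255 ≈ 1.1129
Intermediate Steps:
r = 7255 (r = -6 + (274*53)/2 = -6 + (1/2)*14522 = -6 + 7261 = 7255)
8074/r = 8074/7255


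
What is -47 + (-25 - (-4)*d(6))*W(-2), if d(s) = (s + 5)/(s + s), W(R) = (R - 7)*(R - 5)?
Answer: -1391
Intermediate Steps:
W(R) = (-7 + R)*(-5 + R)
d(s) = (5 + s)/(2*s) (d(s) = (5 + s)/((2*s)) = (5 + s)*(1/(2*s)) = (5 + s)/(2*s))
-47 + (-25 - (-4)*d(6))*W(-2) = -47 + (-25 - (-4)*(1/2)*(5 + 6)/6)*(35 + (-2)**2 - 12*(-2)) = -47 + (-25 - (-4)*(1/2)*(1/6)*11)*(35 + 4 + 24) = -47 + (-25 - (-4)*11/12)*63 = -47 + (-25 - 1*(-11/3))*63 = -47 + (-25 + 11/3)*63 = -47 - 64/3*63 = -47 - 1344 = -1391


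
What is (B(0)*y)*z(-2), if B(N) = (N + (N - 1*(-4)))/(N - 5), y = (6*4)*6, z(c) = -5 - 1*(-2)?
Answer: 1728/5 ≈ 345.60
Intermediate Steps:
z(c) = -3 (z(c) = -5 + 2 = -3)
y = 144 (y = 24*6 = 144)
B(N) = (4 + 2*N)/(-5 + N) (B(N) = (N + (N + 4))/(-5 + N) = (N + (4 + N))/(-5 + N) = (4 + 2*N)/(-5 + N))
(B(0)*y)*z(-2) = ((2*(2 + 0)/(-5 + 0))*144)*(-3) = ((2*2/(-5))*144)*(-3) = ((2*(-1/5)*2)*144)*(-3) = -4/5*144*(-3) = -576/5*(-3) = 1728/5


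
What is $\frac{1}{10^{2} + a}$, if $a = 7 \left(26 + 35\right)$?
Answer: $\frac{1}{527} \approx 0.0018975$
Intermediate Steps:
$a = 427$ ($a = 7 \cdot 61 = 427$)
$\frac{1}{10^{2} + a} = \frac{1}{10^{2} + 427} = \frac{1}{100 + 427} = \frac{1}{527}$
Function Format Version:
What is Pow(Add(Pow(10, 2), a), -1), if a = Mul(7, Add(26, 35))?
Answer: Rational(1, 527) ≈ 0.0018975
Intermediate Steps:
a = 427 (a = Mul(7, 61) = 427)
Pow(Add(Pow(10, 2), a), -1) = Pow(Add(Pow(10, 2), 427), -1) = Pow(Add(100, 427), -1) = Pow(527, -1) = Rational(1, 527)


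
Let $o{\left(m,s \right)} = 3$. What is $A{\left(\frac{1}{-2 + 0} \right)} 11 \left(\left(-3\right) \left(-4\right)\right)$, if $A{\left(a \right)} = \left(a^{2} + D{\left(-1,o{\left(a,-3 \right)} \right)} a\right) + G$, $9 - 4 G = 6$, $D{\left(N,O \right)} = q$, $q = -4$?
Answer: $396$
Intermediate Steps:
$D{\left(N,O \right)} = -4$
$G = \frac{3}{4}$ ($G = \frac{9}{4} - \frac{3}{2} = \frac{3}{4} \approx 0.75$)
$A{\left(a \right)} = \frac{3}{4} + a^{2} - 4 a$ ($A{\left(a \right)} = \left(a^{2} - 4 a\right) + \frac{3}{4} = \frac{3}{4} + a^{2} - 4 a$)
$A{\left(\frac{1}{-2 + 0} \right)} 11 \left(\left(-3\right) \left(-4\right)\right) = \left(\frac{3}{4} + \left(\frac{1}{-2 + 0}\right)^{2} - \frac{4}{-2 + 0}\right) 11 \left(\left(-3\right) \left(-4\right)\right) = \left(\frac{3}{4} + \left(\frac{1}{-2}\right)^{2} - \frac{4}{-2}\right) 11 \cdot 12 = \left(\frac{3}{4} + \left(- \frac{1}{2}\right)^{2} - -2\right) 11 \cdot 12 = \left(\frac{3}{4} + \frac{1}{4} + 2\right) 11 \cdot 12 = 3 \cdot 11 \cdot 12 = 33 \cdot 12 = 396$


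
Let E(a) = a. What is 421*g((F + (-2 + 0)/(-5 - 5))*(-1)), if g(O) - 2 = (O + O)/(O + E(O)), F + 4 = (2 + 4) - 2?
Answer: 1263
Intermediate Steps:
F = 0 (F = -4 + ((2 + 4) - 2) = -4 + (6 - 2) = -4 + 4 = 0)
g(O) = 3 (g(O) = 2 + (O + O)/(O + O) = 2 + (2*O)/((2*O)) = 2 + (2*O)*(1/(2*O)) = 2 + 1 = 3)
421*g((F + (-2 + 0)/(-5 - 5))*(-1)) = 421*3 = 1263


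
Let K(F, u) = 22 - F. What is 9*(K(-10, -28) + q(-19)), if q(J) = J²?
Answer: 3537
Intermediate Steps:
9*(K(-10, -28) + q(-19)) = 9*((22 - 1*(-10)) + (-19)²) = 9*((22 + 10) + 361) = 9*(32 + 361) = 9*393 = 3537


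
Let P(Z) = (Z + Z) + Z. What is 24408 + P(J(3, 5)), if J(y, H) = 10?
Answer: 24438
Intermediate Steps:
P(Z) = 3*Z (P(Z) = 2*Z + Z = 3*Z)
24408 + P(J(3, 5)) = 24408 + 3*10 = 24408 + 30 = 24438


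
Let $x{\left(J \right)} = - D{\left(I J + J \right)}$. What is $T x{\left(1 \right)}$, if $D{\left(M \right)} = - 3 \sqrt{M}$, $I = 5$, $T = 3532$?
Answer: $10596 \sqrt{6} \approx 25955.0$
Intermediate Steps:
$x{\left(J \right)} = 3 \sqrt{6} \sqrt{J}$ ($x{\left(J \right)} = - \left(-3\right) \sqrt{5 J + J} = - \left(-3\right) \sqrt{6 J} = - \left(-3\right) \sqrt{6} \sqrt{J} = 3 \sqrt{6} \sqrt{J}$)
$T x{\left(1 \right)} = 3532 \cdot 3 \sqrt{6} \sqrt{1} = 3532 \cdot 3 \sqrt{6} \cdot 1 = 3532 \cdot 3 \sqrt{6} = 10596 \sqrt{6}$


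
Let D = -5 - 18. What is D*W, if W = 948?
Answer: -21804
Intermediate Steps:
D = -23
D*W = -23*948 = -21804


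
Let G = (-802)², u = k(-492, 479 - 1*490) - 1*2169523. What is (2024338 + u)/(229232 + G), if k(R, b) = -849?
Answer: -24339/145406 ≈ -0.16739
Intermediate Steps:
u = -2170372 (u = -849 - 1*2169523 = -849 - 2169523 = -2170372)
G = 643204
(2024338 + u)/(229232 + G) = (2024338 - 2170372)/(229232 + 643204) = -146034/872436 = -146034*1/872436 = -24339/145406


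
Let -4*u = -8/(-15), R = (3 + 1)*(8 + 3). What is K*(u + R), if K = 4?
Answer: 2632/15 ≈ 175.47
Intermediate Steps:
R = 44 (R = 4*11 = 44)
u = -2/15 (u = -(-2)/(-15) = -(-2)*(-1)/15 = -¼*8/15 = -2/15 ≈ -0.13333)
K*(u + R) = 4*(-2/15 + 44) = 4*(658/15) = 2632/15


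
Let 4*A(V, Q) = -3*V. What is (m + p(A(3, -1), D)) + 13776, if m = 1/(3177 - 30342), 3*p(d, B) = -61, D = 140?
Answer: 373672684/27165 ≈ 13756.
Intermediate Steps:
A(V, Q) = -3*V/4 (A(V, Q) = (-3*V)/4 = -3*V/4)
p(d, B) = -61/3 (p(d, B) = (⅓)*(-61) = -61/3)
m = -1/27165 (m = 1/(-27165) = -1/27165 ≈ -3.6812e-5)
(m + p(A(3, -1), D)) + 13776 = (-1/27165 - 61/3) + 13776 = -552356/27165 + 13776 = 373672684/27165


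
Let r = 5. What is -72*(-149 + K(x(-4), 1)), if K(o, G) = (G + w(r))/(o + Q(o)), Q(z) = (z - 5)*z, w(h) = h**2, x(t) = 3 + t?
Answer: 51768/5 ≈ 10354.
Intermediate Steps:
Q(z) = z*(-5 + z) (Q(z) = (-5 + z)*z = z*(-5 + z))
K(o, G) = (25 + G)/(o + o*(-5 + o)) (K(o, G) = (G + 5**2)/(o + o*(-5 + o)) = (G + 25)/(o + o*(-5 + o)) = (25 + G)/(o + o*(-5 + o)))
-72*(-149 + K(x(-4), 1)) = -72*(-149 + (25 + 1)/((3 - 4)*(-4 + (3 - 4)))) = -72*(-149 + 26/(-1*(-4 - 1))) = -72*(-149 - 1*26/(-5)) = -72*(-149 - 1*(-1/5)*26) = -72*(-149 + 26/5) = -72*(-719/5) = 51768/5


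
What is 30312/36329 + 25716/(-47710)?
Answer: 255974478/866628295 ≈ 0.29537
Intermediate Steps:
30312/36329 + 25716/(-47710) = 30312*(1/36329) + 25716*(-1/47710) = 30312/36329 - 12858/23855 = 255974478/866628295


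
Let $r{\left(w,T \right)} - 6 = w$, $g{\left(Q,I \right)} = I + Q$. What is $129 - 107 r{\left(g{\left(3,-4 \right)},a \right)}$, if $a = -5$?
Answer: $-406$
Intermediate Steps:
$r{\left(w,T \right)} = 6 + w$
$129 - 107 r{\left(g{\left(3,-4 \right)},a \right)} = 129 - 107 \left(6 + \left(-4 + 3\right)\right) = 129 - 107 \left(6 - 1\right) = 129 - 535 = -406$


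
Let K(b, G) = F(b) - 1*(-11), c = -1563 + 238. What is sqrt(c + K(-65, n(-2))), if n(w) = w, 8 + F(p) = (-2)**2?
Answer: I*sqrt(1318) ≈ 36.304*I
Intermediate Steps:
c = -1325
F(p) = -4 (F(p) = -8 + (-2)**2 = -8 + 4 = -4)
K(b, G) = 7 (K(b, G) = -4 - 1*(-11) = -4 + 11 = 7)
sqrt(c + K(-65, n(-2))) = sqrt(-1325 + 7) = sqrt(-1318) = I*sqrt(1318)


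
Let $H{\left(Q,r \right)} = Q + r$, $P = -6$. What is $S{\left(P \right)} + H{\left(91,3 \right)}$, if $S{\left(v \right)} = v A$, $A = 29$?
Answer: $-80$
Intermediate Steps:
$S{\left(v \right)} = 29 v$ ($S{\left(v \right)} = v 29 = 29 v$)
$S{\left(P \right)} + H{\left(91,3 \right)} = 29 \left(-6\right) + \left(91 + 3\right) = -174 + 94 = -80$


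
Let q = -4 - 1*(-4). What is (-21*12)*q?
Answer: 0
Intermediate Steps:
q = 0 (q = -4 + 4 = 0)
(-21*12)*q = -21*12*0 = -252*0 = 0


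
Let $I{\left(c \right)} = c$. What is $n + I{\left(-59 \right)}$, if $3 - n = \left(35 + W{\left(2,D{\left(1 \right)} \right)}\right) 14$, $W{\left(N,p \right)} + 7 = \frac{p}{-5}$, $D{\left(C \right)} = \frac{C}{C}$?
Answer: $- \frac{2226}{5} \approx -445.2$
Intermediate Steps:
$D{\left(C \right)} = 1$
$W{\left(N,p \right)} = -7 - \frac{p}{5}$ ($W{\left(N,p \right)} = -7 + \frac{p}{-5} = -7 + p \left(- \frac{1}{5}\right) = -7 - \frac{p}{5}$)
$n = - \frac{1931}{5}$ ($n = 3 - \left(35 - \frac{36}{5}\right) 14 = 3 - \frac{139}{5} \cdot 14 = 3 - \frac{1946}{5} = - \frac{1931}{5} \approx -386.2$)
$n + I{\left(-59 \right)} = - \frac{1931}{5} - 59 = - \frac{2226}{5}$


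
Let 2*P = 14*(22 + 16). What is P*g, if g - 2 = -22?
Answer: -5320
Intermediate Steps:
g = -20 (g = 2 - 22 = -20)
P = 266 (P = (14*(22 + 16))/2 = (14*38)/2 = (½)*532 = 266)
P*g = 266*(-20) = -5320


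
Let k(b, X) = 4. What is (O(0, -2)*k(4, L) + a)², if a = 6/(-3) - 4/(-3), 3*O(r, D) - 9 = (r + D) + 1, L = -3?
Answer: 100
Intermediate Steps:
O(r, D) = 10/3 + D/3 + r/3 (O(r, D) = 3 + ((r + D) + 1)/3 = 3 + ((D + r) + 1)/3 = 3 + (1 + D + r)/3 = 3 + (⅓ + D/3 + r/3) = 10/3 + D/3 + r/3)
a = -⅔ (a = 6*(-⅓) - 4*(-⅓) = -2 + 4/3 = -⅔ ≈ -0.66667)
(O(0, -2)*k(4, L) + a)² = ((10/3 + (⅓)*(-2) + (⅓)*0)*4 - ⅔)² = ((10/3 - ⅔ + 0)*4 - ⅔)² = ((8/3)*4 - ⅔)² = (32/3 - ⅔)² = 10² = 100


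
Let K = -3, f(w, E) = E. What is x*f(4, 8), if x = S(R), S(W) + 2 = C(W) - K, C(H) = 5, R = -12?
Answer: 48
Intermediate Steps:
S(W) = 6 (S(W) = -2 + (5 - 1*(-3)) = -2 + (5 + 3) = -2 + 8 = 6)
x = 6
x*f(4, 8) = 6*8 = 48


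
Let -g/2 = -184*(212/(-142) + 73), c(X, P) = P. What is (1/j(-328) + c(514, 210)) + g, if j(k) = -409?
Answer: 770247543/29039 ≈ 26525.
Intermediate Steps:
g = 1868336/71 (g = -(-368)*(212/(-142) + 73) = -(-368)*(212*(-1/142) + 73) = -(-368)*(-106/71 + 73) = -(-368)*5077/71 = -2*(-934168/71) = 1868336/71 ≈ 26315.)
(1/j(-328) + c(514, 210)) + g = (1/(-409) + 210) + 1868336/71 = (-1/409 + 210) + 1868336/71 = 85889/409 + 1868336/71 = 770247543/29039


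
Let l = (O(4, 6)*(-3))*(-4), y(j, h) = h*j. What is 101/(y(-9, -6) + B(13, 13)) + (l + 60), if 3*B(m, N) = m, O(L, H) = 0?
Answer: 10803/175 ≈ 61.731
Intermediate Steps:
B(m, N) = m/3
l = 0 (l = (0*(-3))*(-4) = 0*(-4) = 0)
101/(y(-9, -6) + B(13, 13)) + (l + 60) = 101/(-6*(-9) + (⅓)*13) + (0 + 60) = 101/(54 + 13/3) + 60 = 101/(175/3) + 60 = 101*(3/175) + 60 = 303/175 + 60 = 10803/175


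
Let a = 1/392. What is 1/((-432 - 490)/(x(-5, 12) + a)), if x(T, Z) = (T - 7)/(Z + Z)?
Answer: 195/361424 ≈ 0.00053953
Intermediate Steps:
a = 1/392 ≈ 0.0025510
x(T, Z) = (-7 + T)/(2*Z) (x(T, Z) = (-7 + T)/((2*Z)) = (-7 + T)*(1/(2*Z)) = (-7 + T)/(2*Z))
1/((-432 - 490)/(x(-5, 12) + a)) = 1/((-432 - 490)/((½)*(-7 - 5)/12 + 1/392)) = 1/(-922/((½)*(1/12)*(-12) + 1/392)) = 1/(-922/(-½ + 1/392)) = 1/(-922/(-195/392)) = 1/(-922*(-392/195)) = 1/(361424/195) = 195/361424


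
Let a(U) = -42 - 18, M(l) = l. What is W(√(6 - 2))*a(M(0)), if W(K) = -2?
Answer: 120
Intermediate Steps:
a(U) = -60
W(√(6 - 2))*a(M(0)) = -2*(-60) = 120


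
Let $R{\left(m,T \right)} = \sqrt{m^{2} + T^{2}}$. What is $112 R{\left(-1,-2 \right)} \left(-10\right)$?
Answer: $- 1120 \sqrt{5} \approx -2504.4$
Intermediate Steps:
$R{\left(m,T \right)} = \sqrt{T^{2} + m^{2}}$
$112 R{\left(-1,-2 \right)} \left(-10\right) = 112 \sqrt{\left(-2\right)^{2} + \left(-1\right)^{2}} \left(-10\right) = 112 \sqrt{4 + 1} \left(-10\right) = 112 \sqrt{5} \left(-10\right) = - 1120 \sqrt{5}$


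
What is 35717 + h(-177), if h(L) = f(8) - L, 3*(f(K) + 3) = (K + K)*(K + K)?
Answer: 107929/3 ≈ 35976.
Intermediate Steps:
f(K) = -3 + 4*K²/3 (f(K) = -3 + ((K + K)*(K + K))/3 = -3 + ((2*K)*(2*K))/3 = -3 + (4*K²)/3 = -3 + 4*K²/3)
h(L) = 247/3 - L (h(L) = (-3 + (4/3)*8²) - L = (-3 + (4/3)*64) - L = (-3 + 256/3) - L = 247/3 - L)
35717 + h(-177) = 35717 + (247/3 - 1*(-177)) = 35717 + (247/3 + 177) = 35717 + 778/3 = 107929/3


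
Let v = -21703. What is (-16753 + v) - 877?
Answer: -39333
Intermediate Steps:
(-16753 + v) - 877 = (-16753 - 21703) - 877 = -38456 - 877 = -39333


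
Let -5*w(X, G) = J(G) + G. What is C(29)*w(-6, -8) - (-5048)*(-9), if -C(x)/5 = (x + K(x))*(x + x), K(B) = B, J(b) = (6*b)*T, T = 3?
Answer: -556760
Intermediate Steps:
J(b) = 18*b (J(b) = (6*b)*3 = 18*b)
w(X, G) = -19*G/5 (w(X, G) = -(18*G + G)/5 = -19*G/5)
C(x) = -20*x² (C(x) = -5*(x + x)*(x + x) = -5*2*x*2*x = -20*x²)
C(29)*w(-6, -8) - (-5048)*(-9) = (-20*29²)*(-19/5*(-8)) - (-5048)*(-9) = -20*841*(152/5) - 1*45432 = -16820*152/5 - 45432 = -511328 - 45432 = -556760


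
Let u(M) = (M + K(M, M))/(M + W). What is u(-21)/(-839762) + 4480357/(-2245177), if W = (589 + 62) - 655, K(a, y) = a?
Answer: -610785280346/306073754525 ≈ -1.9956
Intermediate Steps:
W = -4 (W = 651 - 655 = -4)
u(M) = 2*M/(-4 + M) (u(M) = (M + M)/(M - 4) = (2*M)/(-4 + M) = 2*M/(-4 + M))
u(-21)/(-839762) + 4480357/(-2245177) = (2*(-21)/(-4 - 21))/(-839762) + 4480357/(-2245177) = (2*(-21)/(-25))*(-1/839762) + 4480357*(-1/2245177) = (2*(-21)*(-1/25))*(-1/839762) - 4480357/2245177 = (42/25)*(-1/839762) - 4480357/2245177 = -3/1499575 - 4480357/2245177 = -610785280346/306073754525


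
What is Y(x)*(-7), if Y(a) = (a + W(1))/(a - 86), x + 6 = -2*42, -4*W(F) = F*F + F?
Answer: -1267/352 ≈ -3.5994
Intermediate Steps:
W(F) = -F/4 - F**2/4 (W(F) = -(F*F + F)/4 = -(F**2 + F)/4 = -(F + F**2)/4 = -F/4 - F**2/4)
x = -90 (x = -6 - 2*42 = -6 - 84 = -90)
Y(a) = (-1/2 + a)/(-86 + a) (Y(a) = (a - 1/4*1*(1 + 1))/(a - 86) = (a - 1/4*1*2)/(-86 + a) = (a - 1/2)/(-86 + a) = (-1/2 + a)/(-86 + a))
Y(x)*(-7) = ((-1/2 - 90)/(-86 - 90))*(-7) = (-181/2/(-176))*(-7) = -1/176*(-181/2)*(-7) = (181/352)*(-7) = -1267/352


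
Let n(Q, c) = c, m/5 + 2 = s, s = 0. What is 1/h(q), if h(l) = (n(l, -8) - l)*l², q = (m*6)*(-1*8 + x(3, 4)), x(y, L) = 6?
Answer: -1/1843200 ≈ -5.4253e-7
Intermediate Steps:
m = -10 (m = -10 + 5*0 = -10 + 0 = -10)
q = 120 (q = (-10*6)*(-1*8 + 6) = -60*(-8 + 6) = -60*(-2) = 120)
h(l) = l²*(-8 - l) (h(l) = (-8 - l)*l² = l²*(-8 - l))
1/h(q) = 1/(120²*(-8 - 1*120)) = 1/(14400*(-8 - 120)) = 1/(14400*(-128)) = 1/(-1843200) = -1/1843200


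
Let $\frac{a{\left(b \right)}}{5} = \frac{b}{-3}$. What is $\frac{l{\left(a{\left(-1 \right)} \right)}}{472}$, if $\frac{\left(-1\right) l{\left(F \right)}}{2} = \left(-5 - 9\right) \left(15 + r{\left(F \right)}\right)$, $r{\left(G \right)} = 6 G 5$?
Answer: $\frac{455}{118} \approx 3.8559$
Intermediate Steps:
$a{\left(b \right)} = - \frac{5 b}{3}$ ($a{\left(b \right)} = 5 \frac{b}{-3} = 5 b \left(- \frac{1}{3}\right) = 5 \left(- \frac{b}{3}\right) = - \frac{5 b}{3}$)
$r{\left(G \right)} = 30 G$
$l{\left(F \right)} = 420 + 840 F$ ($l{\left(F \right)} = - 2 \left(-5 - 9\right) \left(15 + 30 F\right) = - 2 \left(- 14 \left(15 + 30 F\right)\right) = - 2 \left(-210 - 420 F\right) = 420 + 840 F$)
$\frac{l{\left(a{\left(-1 \right)} \right)}}{472} = \frac{420 + 840 \left(\left(- \frac{5}{3}\right) \left(-1\right)\right)}{472} = \left(420 + 840 \cdot \frac{5}{3}\right) \frac{1}{472} = \left(420 + 1400\right) \frac{1}{472} = 1820 \cdot \frac{1}{472} = \frac{455}{118}$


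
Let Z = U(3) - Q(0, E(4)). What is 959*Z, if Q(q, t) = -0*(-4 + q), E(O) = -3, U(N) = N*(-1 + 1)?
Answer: 0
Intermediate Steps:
U(N) = 0 (U(N) = N*0 = 0)
Q(q, t) = 0 (Q(q, t) = -1*0 = 0)
Z = 0 (Z = 0 - 1*0 = 0 + 0 = 0)
959*Z = 959*0 = 0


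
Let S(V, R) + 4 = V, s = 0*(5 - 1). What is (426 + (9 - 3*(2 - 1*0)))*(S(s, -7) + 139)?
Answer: 57915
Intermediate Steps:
s = 0 (s = 0*4 = 0)
S(V, R) = -4 + V
(426 + (9 - 3*(2 - 1*0)))*(S(s, -7) + 139) = (426 + (9 - 3*(2 - 1*0)))*((-4 + 0) + 139) = (426 + (9 - 3*(2 + 0)))*(-4 + 139) = (426 + (9 - 3*2))*135 = (426 + (9 - 6))*135 = (426 + 3)*135 = 429*135 = 57915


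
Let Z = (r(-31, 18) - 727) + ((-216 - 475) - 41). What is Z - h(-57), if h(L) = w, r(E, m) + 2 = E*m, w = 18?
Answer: -2037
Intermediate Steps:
r(E, m) = -2 + E*m
h(L) = 18
Z = -2019 (Z = ((-2 - 31*18) - 727) + ((-216 - 475) - 41) = ((-2 - 558) - 727) + (-691 - 41) = (-560 - 727) - 732 = -1287 - 732 = -2019)
Z - h(-57) = -2019 - 1*18 = -2019 - 18 = -2037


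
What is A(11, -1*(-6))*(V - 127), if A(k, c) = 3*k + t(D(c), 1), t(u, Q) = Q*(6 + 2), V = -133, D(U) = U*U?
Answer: -10660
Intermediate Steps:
D(U) = U²
t(u, Q) = 8*Q (t(u, Q) = Q*8 = 8*Q)
A(k, c) = 8 + 3*k (A(k, c) = 3*k + 8*1 = 3*k + 8 = 8 + 3*k)
A(11, -1*(-6))*(V - 127) = (8 + 3*11)*(-133 - 127) = (8 + 33)*(-260) = 41*(-260) = -10660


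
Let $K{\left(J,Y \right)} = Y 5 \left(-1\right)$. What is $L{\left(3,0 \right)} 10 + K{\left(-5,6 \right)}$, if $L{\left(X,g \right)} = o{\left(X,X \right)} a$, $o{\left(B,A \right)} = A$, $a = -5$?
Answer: $-180$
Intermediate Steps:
$K{\left(J,Y \right)} = - 5 Y$ ($K{\left(J,Y \right)} = 5 Y \left(-1\right) = - 5 Y$)
$L{\left(X,g \right)} = - 5 X$ ($L{\left(X,g \right)} = X \left(-5\right) = - 5 X$)
$L{\left(3,0 \right)} 10 + K{\left(-5,6 \right)} = \left(-5\right) 3 \cdot 10 - 30 = \left(-15\right) 10 - 30 = -150 - 30 = -180$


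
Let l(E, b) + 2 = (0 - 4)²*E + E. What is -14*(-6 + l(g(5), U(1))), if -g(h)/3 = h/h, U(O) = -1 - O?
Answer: 826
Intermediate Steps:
g(h) = -3 (g(h) = -3*h/h = -3*1 = -3)
l(E, b) = -2 + 17*E (l(E, b) = -2 + ((0 - 4)²*E + E) = -2 + ((-4)²*E + E) = -2 + (16*E + E) = -2 + 17*E)
-14*(-6 + l(g(5), U(1))) = -14*(-6 + (-2 + 17*(-3))) = -14*(-6 + (-2 - 51)) = -14*(-6 - 53) = -14*(-59) = 826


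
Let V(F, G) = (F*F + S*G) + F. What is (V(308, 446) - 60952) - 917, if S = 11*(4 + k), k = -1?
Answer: 48021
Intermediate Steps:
S = 33 (S = 11*(4 - 1) = 11*3 = 33)
V(F, G) = F + F**2 + 33*G (V(F, G) = (F*F + 33*G) + F = (F**2 + 33*G) + F = F + F**2 + 33*G)
(V(308, 446) - 60952) - 917 = ((308 + 308**2 + 33*446) - 60952) - 917 = ((308 + 94864 + 14718) - 60952) - 917 = (109890 - 60952) - 917 = 48938 - 917 = 48021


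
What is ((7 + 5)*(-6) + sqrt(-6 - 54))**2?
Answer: 5124 - 288*I*sqrt(15) ≈ 5124.0 - 1115.4*I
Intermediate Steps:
((7 + 5)*(-6) + sqrt(-6 - 54))**2 = (12*(-6) + sqrt(-60))**2 = (-72 + 2*I*sqrt(15))**2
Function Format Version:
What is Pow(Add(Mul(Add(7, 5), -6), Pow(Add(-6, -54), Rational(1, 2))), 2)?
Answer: Add(5124, Mul(-288, I, Pow(15, Rational(1, 2)))) ≈ Add(5124.0, Mul(-1115.4, I))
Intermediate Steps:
Pow(Add(Mul(Add(7, 5), -6), Pow(Add(-6, -54), Rational(1, 2))), 2) = Pow(Add(Mul(12, -6), Pow(-60, Rational(1, 2))), 2) = Pow(Add(-72, Mul(2, I, Pow(15, Rational(1, 2)))), 2)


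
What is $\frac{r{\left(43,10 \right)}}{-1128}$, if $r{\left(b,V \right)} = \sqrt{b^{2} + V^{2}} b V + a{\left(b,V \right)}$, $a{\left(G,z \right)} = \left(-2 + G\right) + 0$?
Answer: $- \frac{41}{1128} - \frac{215 \sqrt{1949}}{564} \approx -16.866$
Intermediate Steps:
$a{\left(G,z \right)} = -2 + G$
$r{\left(b,V \right)} = -2 + b + V b \sqrt{V^{2} + b^{2}}$ ($r{\left(b,V \right)} = \sqrt{b^{2} + V^{2}} b V + \left(-2 + b\right) = \sqrt{V^{2} + b^{2}} b V + \left(-2 + b\right) = b \sqrt{V^{2} + b^{2}} V + \left(-2 + b\right) = V b \sqrt{V^{2} + b^{2}} + \left(-2 + b\right) = -2 + b + V b \sqrt{V^{2} + b^{2}}$)
$\frac{r{\left(43,10 \right)}}{-1128} = \frac{-2 + 43 + 10 \cdot 43 \sqrt{10^{2} + 43^{2}}}{-1128} = \left(-2 + 43 + 10 \cdot 43 \sqrt{100 + 1849}\right) \left(- \frac{1}{1128}\right) = \left(-2 + 43 + 10 \cdot 43 \sqrt{1949}\right) \left(- \frac{1}{1128}\right) = \left(-2 + 43 + 430 \sqrt{1949}\right) \left(- \frac{1}{1128}\right) = \left(41 + 430 \sqrt{1949}\right) \left(- \frac{1}{1128}\right) = - \frac{41}{1128} - \frac{215 \sqrt{1949}}{564}$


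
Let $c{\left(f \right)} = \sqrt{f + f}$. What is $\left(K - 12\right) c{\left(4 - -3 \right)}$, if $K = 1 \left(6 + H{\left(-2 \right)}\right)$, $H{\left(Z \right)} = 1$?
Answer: $- 5 \sqrt{14} \approx -18.708$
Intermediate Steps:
$c{\left(f \right)} = \sqrt{2} \sqrt{f}$ ($c{\left(f \right)} = \sqrt{2 f} = \sqrt{2} \sqrt{f}$)
$K = 7$ ($K = 1 \left(6 + 1\right) = 1 \cdot 7 = 7$)
$\left(K - 12\right) c{\left(4 - -3 \right)} = \left(7 - 12\right) \sqrt{2} \sqrt{4 - -3} = \left(7 - 12\right) \sqrt{2} \sqrt{4 + 3} = \left(7 - 12\right) \sqrt{2} \sqrt{7} = - 5 \sqrt{14}$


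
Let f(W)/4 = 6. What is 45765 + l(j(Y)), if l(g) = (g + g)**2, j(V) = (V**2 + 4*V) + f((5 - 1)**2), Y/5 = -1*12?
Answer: 45851589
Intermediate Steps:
Y = -60 (Y = 5*(-1*12) = 5*(-12) = -60)
f(W) = 24 (f(W) = 4*6 = 24)
j(V) = 24 + V**2 + 4*V (j(V) = (V**2 + 4*V) + 24 = 24 + V**2 + 4*V)
l(g) = 4*g**2 (l(g) = (2*g)**2 = 4*g**2)
45765 + l(j(Y)) = 45765 + 4*(24 + (-60)**2 + 4*(-60))**2 = 45765 + 4*(24 + 3600 - 240)**2 = 45765 + 4*3384**2 = 45765 + 4*11451456 = 45765 + 45805824 = 45851589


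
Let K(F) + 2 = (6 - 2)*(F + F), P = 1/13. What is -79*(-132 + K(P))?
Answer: 136986/13 ≈ 10537.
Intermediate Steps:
P = 1/13 ≈ 0.076923
K(F) = -2 + 8*F (K(F) = -2 + (6 - 2)*(F + F) = -2 + 4*(2*F) = -2 + 8*F)
-79*(-132 + K(P)) = -79*(-132 + (-2 + 8*(1/13))) = -79*(-132 + (-2 + 8/13)) = -79*(-132 - 18/13) = -79*(-1734/13) = 136986/13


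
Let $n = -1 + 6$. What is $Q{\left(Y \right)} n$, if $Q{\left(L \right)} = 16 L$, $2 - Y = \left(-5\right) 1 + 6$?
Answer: $80$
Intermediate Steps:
$Y = 1$ ($Y = 2 - \left(\left(-5\right) 1 + 6\right) = 2 - \left(-5 + 6\right) = 2 - 1 = 1$)
$n = 5$
$Q{\left(Y \right)} n = 16 \cdot 1 \cdot 5 = 16 \cdot 5 = 80$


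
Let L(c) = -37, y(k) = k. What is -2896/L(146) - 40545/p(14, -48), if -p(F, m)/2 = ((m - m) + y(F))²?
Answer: 2635397/14504 ≈ 181.70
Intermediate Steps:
p(F, m) = -2*F² (p(F, m) = -2*((m - m) + F)² = -2*(0 + F)² = -2*F²)
-2896/L(146) - 40545/p(14, -48) = -2896/(-37) - 40545/((-2*14²)) = -2896*(-1/37) - 40545/((-2*196)) = 2896/37 - 40545/(-392) = 2896/37 - 40545*(-1/392) = 2896/37 + 40545/392 = 2635397/14504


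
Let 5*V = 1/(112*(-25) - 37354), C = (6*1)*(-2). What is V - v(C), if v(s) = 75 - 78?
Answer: 602309/200770 ≈ 3.0000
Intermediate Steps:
C = -12 (C = 6*(-2) = -12)
V = -1/200770 (V = 1/(5*(112*(-25) - 37354)) = 1/(5*(-2800 - 37354)) = (⅕)/(-40154) = (⅕)*(-1/40154) = -1/200770 ≈ -4.9808e-6)
v(s) = -3
V - v(C) = -1/200770 - 1*(-3) = -1/200770 + 3 = 602309/200770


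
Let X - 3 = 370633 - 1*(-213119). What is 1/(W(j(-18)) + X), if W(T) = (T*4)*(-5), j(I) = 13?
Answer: 1/583495 ≈ 1.7138e-6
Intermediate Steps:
X = 583755 (X = 3 + (370633 - 1*(-213119)) = 3 + (370633 + 213119) = 3 + 583752 = 583755)
W(T) = -20*T (W(T) = (4*T)*(-5) = -20*T)
1/(W(j(-18)) + X) = 1/(-20*13 + 583755) = 1/(-260 + 583755) = 1/583495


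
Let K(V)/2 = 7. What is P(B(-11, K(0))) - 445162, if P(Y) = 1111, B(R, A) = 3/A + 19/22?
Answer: -444051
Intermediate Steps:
K(V) = 14 (K(V) = 2*7 = 14)
B(R, A) = 19/22 + 3/A (B(R, A) = 3/A + 19*(1/22) = 3/A + 19/22 = 19/22 + 3/A)
P(B(-11, K(0))) - 445162 = 1111 - 445162 = -444051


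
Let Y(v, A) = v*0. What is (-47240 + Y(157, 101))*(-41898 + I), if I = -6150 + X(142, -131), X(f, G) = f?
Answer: 2263079440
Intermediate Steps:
Y(v, A) = 0
I = -6008 (I = -6150 + 142 = -6008)
(-47240 + Y(157, 101))*(-41898 + I) = (-47240 + 0)*(-41898 - 6008) = -47240*(-47906) = 2263079440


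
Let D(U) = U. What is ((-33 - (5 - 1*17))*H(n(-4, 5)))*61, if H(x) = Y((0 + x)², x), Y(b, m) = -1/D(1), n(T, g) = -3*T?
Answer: 1281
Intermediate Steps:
Y(b, m) = -1 (Y(b, m) = -1/1 = -1*1 = -1)
H(x) = -1
((-33 - (5 - 1*17))*H(n(-4, 5)))*61 = ((-33 - (5 - 1*17))*(-1))*61 = ((-33 - (5 - 17))*(-1))*61 = ((-33 - 1*(-12))*(-1))*61 = ((-33 + 12)*(-1))*61 = -21*(-1)*61 = 21*61 = 1281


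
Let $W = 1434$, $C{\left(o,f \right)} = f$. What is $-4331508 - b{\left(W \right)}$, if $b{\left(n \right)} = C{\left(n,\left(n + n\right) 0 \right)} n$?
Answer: $-4331508$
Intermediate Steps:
$b{\left(n \right)} = 0$ ($b{\left(n \right)} = \left(n + n\right) 0 n = 2 n 0 n = 0 n = 0$)
$-4331508 - b{\left(W \right)} = -4331508 - 0 = -4331508 + 0 = -4331508$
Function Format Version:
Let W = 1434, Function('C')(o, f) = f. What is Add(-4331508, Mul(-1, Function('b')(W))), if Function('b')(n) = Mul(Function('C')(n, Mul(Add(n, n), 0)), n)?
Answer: -4331508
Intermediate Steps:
Function('b')(n) = 0 (Function('b')(n) = Mul(Mul(Add(n, n), 0), n) = Mul(Mul(Mul(2, n), 0), n) = Mul(0, n) = 0)
Add(-4331508, Mul(-1, Function('b')(W))) = Add(-4331508, Mul(-1, 0)) = Add(-4331508, 0) = -4331508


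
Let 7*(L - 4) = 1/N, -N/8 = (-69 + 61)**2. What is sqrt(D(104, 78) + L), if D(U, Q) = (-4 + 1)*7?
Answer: I*sqrt(853006)/224 ≈ 4.1231*I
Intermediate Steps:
D(U, Q) = -21 (D(U, Q) = -3*7 = -21)
N = -512 (N = -8*(-69 + 61)**2 = -8*(-8)**2 = -8*64 = -512)
L = 14335/3584 (L = 4 + (1/7)/(-512) = 4 + (1/7)*(-1/512) = 4 - 1/3584 = 14335/3584 ≈ 3.9997)
sqrt(D(104, 78) + L) = sqrt(-21 + 14335/3584) = sqrt(-60929/3584) = I*sqrt(853006)/224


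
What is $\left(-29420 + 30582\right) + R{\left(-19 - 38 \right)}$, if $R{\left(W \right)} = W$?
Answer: $1105$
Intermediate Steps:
$\left(-29420 + 30582\right) + R{\left(-19 - 38 \right)} = \left(-29420 + 30582\right) - 57 = 1162 - 57 = 1105$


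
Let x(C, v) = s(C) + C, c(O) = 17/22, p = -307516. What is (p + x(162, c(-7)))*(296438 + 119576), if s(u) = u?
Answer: -127796172688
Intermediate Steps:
c(O) = 17/22 (c(O) = 17*(1/22) = 17/22)
x(C, v) = 2*C (x(C, v) = C + C = 2*C)
(p + x(162, c(-7)))*(296438 + 119576) = (-307516 + 2*162)*(296438 + 119576) = (-307516 + 324)*416014 = -307192*416014 = -127796172688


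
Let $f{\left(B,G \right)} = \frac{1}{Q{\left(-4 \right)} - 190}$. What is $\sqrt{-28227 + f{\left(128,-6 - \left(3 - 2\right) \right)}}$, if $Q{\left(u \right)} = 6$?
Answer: $\frac{i \sqrt{238913374}}{92} \approx 168.01 i$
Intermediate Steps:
$f{\left(B,G \right)} = - \frac{1}{184}$ ($f{\left(B,G \right)} = \frac{1}{6 - 190} = \frac{1}{-184} = - \frac{1}{184}$)
$\sqrt{-28227 + f{\left(128,-6 - \left(3 - 2\right) \right)}} = \sqrt{-28227 - \frac{1}{184}} = \sqrt{- \frac{5193769}{184}} = \frac{i \sqrt{238913374}}{92}$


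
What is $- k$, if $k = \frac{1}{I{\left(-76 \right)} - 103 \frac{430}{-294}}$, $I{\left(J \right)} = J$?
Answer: $- \frac{147}{10973} \approx -0.013397$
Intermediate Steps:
$k = \frac{147}{10973}$ ($k = \frac{1}{-76 - 103 \frac{430}{-294}} = \frac{1}{-76 - 103 \cdot 430 \left(- \frac{1}{294}\right)} = \frac{1}{-76 - - \frac{22145}{147}} = \frac{1}{-76 + \frac{22145}{147}} = \frac{1}{\frac{10973}{147}} = \frac{147}{10973} \approx 0.013397$)
$- k = \left(-1\right) \frac{147}{10973} = - \frac{147}{10973}$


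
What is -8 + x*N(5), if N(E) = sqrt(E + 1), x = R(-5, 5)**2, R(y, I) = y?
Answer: -8 + 25*sqrt(6) ≈ 53.237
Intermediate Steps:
x = 25 (x = (-5)**2 = 25)
N(E) = sqrt(1 + E)
-8 + x*N(5) = -8 + 25*sqrt(1 + 5) = -8 + 25*sqrt(6)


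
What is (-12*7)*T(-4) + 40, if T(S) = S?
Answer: 376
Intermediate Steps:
(-12*7)*T(-4) + 40 = -12*7*(-4) + 40 = -84*(-4) + 40 = 336 + 40 = 376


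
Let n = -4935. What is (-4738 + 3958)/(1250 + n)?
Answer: 156/737 ≈ 0.21167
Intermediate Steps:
(-4738 + 3958)/(1250 + n) = (-4738 + 3958)/(1250 - 4935) = -780/(-3685) = -780*(-1/3685) = 156/737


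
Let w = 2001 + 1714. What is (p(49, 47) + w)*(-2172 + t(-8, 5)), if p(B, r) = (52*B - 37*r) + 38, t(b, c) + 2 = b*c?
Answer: -10100268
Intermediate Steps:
w = 3715
t(b, c) = -2 + b*c
p(B, r) = 38 - 37*r + 52*B (p(B, r) = (-37*r + 52*B) + 38 = 38 - 37*r + 52*B)
(p(49, 47) + w)*(-2172 + t(-8, 5)) = ((38 - 37*47 + 52*49) + 3715)*(-2172 + (-2 - 8*5)) = ((38 - 1739 + 2548) + 3715)*(-2172 + (-2 - 40)) = (847 + 3715)*(-2172 - 42) = 4562*(-2214) = -10100268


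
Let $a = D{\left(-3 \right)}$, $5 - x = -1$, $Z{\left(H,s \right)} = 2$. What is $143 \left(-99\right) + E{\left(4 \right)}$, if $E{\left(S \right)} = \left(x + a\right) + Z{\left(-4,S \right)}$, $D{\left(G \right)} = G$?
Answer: $-14152$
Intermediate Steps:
$x = 6$ ($x = 5 - -1 = 5 + 1 = 6$)
$a = -3$
$E{\left(S \right)} = 5$ ($E{\left(S \right)} = \left(6 - 3\right) + 2 = 3 + 2 = 5$)
$143 \left(-99\right) + E{\left(4 \right)} = 143 \left(-99\right) + 5 = -14157 + 5 = -14152$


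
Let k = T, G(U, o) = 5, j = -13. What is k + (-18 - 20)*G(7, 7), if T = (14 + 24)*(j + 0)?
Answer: -684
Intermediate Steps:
T = -494 (T = (14 + 24)*(-13 + 0) = 38*(-13) = -494)
k = -494
k + (-18 - 20)*G(7, 7) = -494 + (-18 - 20)*5 = -494 - 38*5 = -494 - 190 = -684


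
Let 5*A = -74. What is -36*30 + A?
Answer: -5474/5 ≈ -1094.8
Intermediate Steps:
A = -74/5 (A = (⅕)*(-74) = -74/5 ≈ -14.800)
-36*30 + A = -36*30 - 74/5 = -1080 - 74/5 = -5474/5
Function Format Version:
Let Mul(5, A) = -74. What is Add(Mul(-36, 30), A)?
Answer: Rational(-5474, 5) ≈ -1094.8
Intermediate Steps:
A = Rational(-74, 5) (A = Mul(Rational(1, 5), -74) = Rational(-74, 5) ≈ -14.800)
Add(Mul(-36, 30), A) = Add(Mul(-36, 30), Rational(-74, 5)) = Add(-1080, Rational(-74, 5)) = Rational(-5474, 5)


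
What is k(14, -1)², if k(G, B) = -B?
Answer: 1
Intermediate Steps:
k(14, -1)² = (-1*(-1))² = 1² = 1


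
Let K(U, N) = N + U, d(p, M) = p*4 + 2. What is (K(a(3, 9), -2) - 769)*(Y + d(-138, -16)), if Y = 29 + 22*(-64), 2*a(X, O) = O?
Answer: 2957157/2 ≈ 1.4786e+6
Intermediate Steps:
a(X, O) = O/2
d(p, M) = 2 + 4*p (d(p, M) = 4*p + 2 = 2 + 4*p)
Y = -1379 (Y = 29 - 1408 = -1379)
(K(a(3, 9), -2) - 769)*(Y + d(-138, -16)) = ((-2 + (1/2)*9) - 769)*(-1379 + (2 + 4*(-138))) = ((-2 + 9/2) - 769)*(-1379 + (2 - 552)) = (5/2 - 769)*(-1379 - 550) = -1533/2*(-1929) = 2957157/2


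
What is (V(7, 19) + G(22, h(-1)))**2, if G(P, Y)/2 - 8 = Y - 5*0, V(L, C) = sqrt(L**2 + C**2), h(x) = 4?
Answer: (24 + sqrt(410))**2 ≈ 1957.9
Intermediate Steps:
V(L, C) = sqrt(C**2 + L**2)
G(P, Y) = 16 + 2*Y (G(P, Y) = 16 + 2*(Y - 5*0) = 16 + 2*(Y + 0) = 16 + 2*Y)
(V(7, 19) + G(22, h(-1)))**2 = (sqrt(19**2 + 7**2) + (16 + 2*4))**2 = (sqrt(361 + 49) + (16 + 8))**2 = (sqrt(410) + 24)**2 = (24 + sqrt(410))**2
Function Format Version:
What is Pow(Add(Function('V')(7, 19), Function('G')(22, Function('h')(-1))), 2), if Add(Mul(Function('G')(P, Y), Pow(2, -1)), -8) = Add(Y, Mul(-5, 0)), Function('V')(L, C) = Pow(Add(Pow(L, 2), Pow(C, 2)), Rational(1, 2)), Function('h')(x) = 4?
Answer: Pow(Add(24, Pow(410, Rational(1, 2))), 2) ≈ 1957.9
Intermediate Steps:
Function('V')(L, C) = Pow(Add(Pow(C, 2), Pow(L, 2)), Rational(1, 2))
Function('G')(P, Y) = Add(16, Mul(2, Y)) (Function('G')(P, Y) = Add(16, Mul(2, Add(Y, Mul(-5, 0)))) = Add(16, Mul(2, Add(Y, 0))) = Add(16, Mul(2, Y)))
Pow(Add(Function('V')(7, 19), Function('G')(22, Function('h')(-1))), 2) = Pow(Add(Pow(Add(Pow(19, 2), Pow(7, 2)), Rational(1, 2)), Add(16, Mul(2, 4))), 2) = Pow(Add(Pow(Add(361, 49), Rational(1, 2)), Add(16, 8)), 2) = Pow(Add(Pow(410, Rational(1, 2)), 24), 2) = Pow(Add(24, Pow(410, Rational(1, 2))), 2)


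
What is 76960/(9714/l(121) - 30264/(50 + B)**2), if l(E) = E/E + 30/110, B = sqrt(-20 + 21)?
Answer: 467070240/46250593 ≈ 10.099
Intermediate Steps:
B = 1 (B = sqrt(1) = 1)
l(E) = 14/11 (l(E) = 1 + 30*(1/110) = 1 + 3/11 = 14/11)
76960/(9714/l(121) - 30264/(50 + B)**2) = 76960/(9714/(14/11) - 30264/(50 + 1)**2) = 76960/(9714*(11/14) - 30264/(51**2)) = 76960/(53427/7 - 30264/2601) = 76960/(53427/7 - 30264*1/2601) = 76960/(53427/7 - 10088/867) = 76960/(46250593/6069) = 76960*(6069/46250593) = 467070240/46250593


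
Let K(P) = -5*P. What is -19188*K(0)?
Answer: 0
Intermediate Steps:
-19188*K(0) = -(-95940)*0 = -19188*0 = 0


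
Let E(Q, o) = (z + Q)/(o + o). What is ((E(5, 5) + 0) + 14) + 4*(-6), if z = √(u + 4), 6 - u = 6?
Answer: -93/10 ≈ -9.3000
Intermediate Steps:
u = 0 (u = 6 - 1*6 = 6 - 6 = 0)
z = 2 (z = √(0 + 4) = √4 = 2)
E(Q, o) = (2 + Q)/(2*o) (E(Q, o) = (2 + Q)/(o + o) = (2 + Q)/((2*o)) = (2 + Q)*(1/(2*o)) = (2 + Q)/(2*o))
((E(5, 5) + 0) + 14) + 4*(-6) = (((½)*(2 + 5)/5 + 0) + 14) + 4*(-6) = (((½)*(⅕)*7 + 0) + 14) - 24 = ((7/10 + 0) + 14) - 24 = (7/10 + 14) - 24 = 147/10 - 24 = -93/10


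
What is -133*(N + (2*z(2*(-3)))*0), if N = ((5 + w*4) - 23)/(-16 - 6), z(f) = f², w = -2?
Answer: -1729/11 ≈ -157.18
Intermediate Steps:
N = 13/11 (N = ((5 - 2*4) - 23)/(-16 - 6) = ((5 - 8) - 23)/(-22) = (-3 - 23)*(-1/22) = -26*(-1/22) = 13/11 ≈ 1.1818)
-133*(N + (2*z(2*(-3)))*0) = -133*(13/11 + (2*(2*(-3))²)*0) = -133*(13/11 + (2*(-6)²)*0) = -133*(13/11 + (2*36)*0) = -133*(13/11 + 72*0) = -133*(13/11 + 0) = -133*13/11 = -1729/11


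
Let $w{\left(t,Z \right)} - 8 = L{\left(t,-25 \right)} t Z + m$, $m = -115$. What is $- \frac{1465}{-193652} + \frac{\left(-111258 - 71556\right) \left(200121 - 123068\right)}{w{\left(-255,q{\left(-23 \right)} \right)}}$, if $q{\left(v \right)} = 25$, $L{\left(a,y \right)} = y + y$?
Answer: $- \frac{2727852702970589}{61705854236} \approx -44207.0$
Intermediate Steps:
$L{\left(a,y \right)} = 2 y$
$w{\left(t,Z \right)} = -107 - 50 Z t$ ($w{\left(t,Z \right)} = 8 + \left(2 \left(-25\right) t Z - 115\right) = 8 + \left(- 50 t Z - 115\right) = 8 - \left(115 + 50 Z t\right) = -107 - 50 Z t$)
$- \frac{1465}{-193652} + \frac{\left(-111258 - 71556\right) \left(200121 - 123068\right)}{w{\left(-255,q{\left(-23 \right)} \right)}} = - \frac{1465}{-193652} + \frac{\left(-111258 - 71556\right) \left(200121 - 123068\right)}{-107 - 1250 \left(-255\right)} = \left(-1465\right) \left(- \frac{1}{193652}\right) + \frac{\left(-182814\right) 77053}{-107 + 318750} = \frac{1465}{193652} - \frac{14086367142}{318643} = - \frac{2727852702970589}{61705854236}$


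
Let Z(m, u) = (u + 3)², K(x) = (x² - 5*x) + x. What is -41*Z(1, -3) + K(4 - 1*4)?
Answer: 0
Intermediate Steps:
K(x) = x² - 4*x
Z(m, u) = (3 + u)²
-41*Z(1, -3) + K(4 - 1*4) = -41*(3 - 3)² + (4 - 1*4)*(-4 + (4 - 1*4)) = -41*0² + (4 - 4)*(-4 + (4 - 4)) = -41*0 + 0*(-4 + 0) = 0 + 0*(-4) = 0 + 0 = 0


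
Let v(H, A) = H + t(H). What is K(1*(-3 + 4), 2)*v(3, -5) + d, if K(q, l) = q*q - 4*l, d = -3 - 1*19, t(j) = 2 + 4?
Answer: -85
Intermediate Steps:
t(j) = 6
v(H, A) = 6 + H (v(H, A) = H + 6 = 6 + H)
d = -22 (d = -3 - 19 = -22)
K(q, l) = q² - 4*l
K(1*(-3 + 4), 2)*v(3, -5) + d = ((1*(-3 + 4))² - 4*2)*(6 + 3) - 22 = ((1*1)² - 8)*9 - 22 = (1² - 8)*9 - 22 = (1 - 8)*9 - 22 = -7*9 - 22 = -63 - 22 = -85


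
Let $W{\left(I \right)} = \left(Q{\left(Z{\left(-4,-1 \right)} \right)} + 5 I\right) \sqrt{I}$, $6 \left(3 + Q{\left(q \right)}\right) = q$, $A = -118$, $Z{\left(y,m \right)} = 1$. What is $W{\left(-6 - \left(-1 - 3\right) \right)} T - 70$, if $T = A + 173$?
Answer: $-70 - \frac{4235 i \sqrt{2}}{6} \approx -70.0 - 998.2 i$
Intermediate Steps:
$Q{\left(q \right)} = -3 + \frac{q}{6}$
$T = 55$ ($T = -118 + 173 = 55$)
$W{\left(I \right)} = \sqrt{I} \left(- \frac{17}{6} + 5 I\right)$ ($W{\left(I \right)} = \left(\left(-3 + \frac{1}{6} \cdot 1\right) + 5 I\right) \sqrt{I} = \left(\left(-3 + \frac{1}{6}\right) + 5 I\right) \sqrt{I} = \left(- \frac{17}{6} + 5 I\right) \sqrt{I} = \sqrt{I} \left(- \frac{17}{6} + 5 I\right)$)
$W{\left(-6 - \left(-1 - 3\right) \right)} T - 70 = \frac{\sqrt{-6 - \left(-1 - 3\right)} \left(-17 + 30 \left(-6 - \left(-1 - 3\right)\right)\right)}{6} \cdot 55 - 70 = \frac{\sqrt{-6 - -4} \left(-17 + 30 \left(-6 - -4\right)\right)}{6} \cdot 55 - 70 = \frac{\sqrt{-6 + 4} \left(-17 + 30 \left(-6 + 4\right)\right)}{6} \cdot 55 - 70 = \frac{\sqrt{-2} \left(-17 + 30 \left(-2\right)\right)}{6} \cdot 55 - 70 = \frac{i \sqrt{2} \left(-17 - 60\right)}{6} \cdot 55 - 70 = \frac{1}{6} i \sqrt{2} \left(-77\right) 55 - 70 = - \frac{77 i \sqrt{2}}{6} \cdot 55 - 70 = - \frac{4235 i \sqrt{2}}{6} - 70 = -70 - \frac{4235 i \sqrt{2}}{6}$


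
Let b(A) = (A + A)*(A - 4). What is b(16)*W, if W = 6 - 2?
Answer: 1536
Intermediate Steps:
W = 4
b(A) = 2*A*(-4 + A) (b(A) = (2*A)*(-4 + A) = 2*A*(-4 + A))
b(16)*W = (2*16*(-4 + 16))*4 = (2*16*12)*4 = 384*4 = 1536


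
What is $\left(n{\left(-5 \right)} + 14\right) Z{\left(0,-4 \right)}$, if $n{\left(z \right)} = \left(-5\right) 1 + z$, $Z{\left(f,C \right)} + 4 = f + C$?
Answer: $-32$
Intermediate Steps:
$Z{\left(f,C \right)} = -4 + C + f$ ($Z{\left(f,C \right)} = -4 + \left(f + C\right) = -4 + \left(C + f\right) = -4 + C + f$)
$n{\left(z \right)} = -5 + z$
$\left(n{\left(-5 \right)} + 14\right) Z{\left(0,-4 \right)} = \left(\left(-5 - 5\right) + 14\right) \left(-4 - 4 + 0\right) = \left(-10 + 14\right) \left(-8\right) = 4 \left(-8\right) = -32$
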